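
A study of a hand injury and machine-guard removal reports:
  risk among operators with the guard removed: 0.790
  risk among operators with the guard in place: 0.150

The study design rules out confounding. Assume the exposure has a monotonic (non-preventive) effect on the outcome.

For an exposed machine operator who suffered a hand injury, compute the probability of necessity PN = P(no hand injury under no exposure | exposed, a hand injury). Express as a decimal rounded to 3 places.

PN ≈ 0.810

Let p₁ = 0.79, p₀ = 0.15.
Under exogeneity and monotonicity, PN = (p₁ − p₀) / p₁.
PN = (0.79 − 0.15) / 0.79 = 0.64 / 0.79 ≈ 0.8101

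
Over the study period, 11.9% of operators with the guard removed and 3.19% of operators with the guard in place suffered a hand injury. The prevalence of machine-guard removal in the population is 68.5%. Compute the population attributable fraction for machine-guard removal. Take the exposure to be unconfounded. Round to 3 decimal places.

p₁ = 0.119, p₀ = 0.0319.
Overall risk P(Y=1) = π·p₁ + (1−π)·p₀ = 0.685×0.119 + 0.315×0.0319 = 0.091564.
Under exogeneity, PAF = [P(Y=1) − p₀] / P(Y=1).
PAF = (0.091564 − 0.0319) / 0.091564 ≈ 0.6516

PAF ≈ 0.652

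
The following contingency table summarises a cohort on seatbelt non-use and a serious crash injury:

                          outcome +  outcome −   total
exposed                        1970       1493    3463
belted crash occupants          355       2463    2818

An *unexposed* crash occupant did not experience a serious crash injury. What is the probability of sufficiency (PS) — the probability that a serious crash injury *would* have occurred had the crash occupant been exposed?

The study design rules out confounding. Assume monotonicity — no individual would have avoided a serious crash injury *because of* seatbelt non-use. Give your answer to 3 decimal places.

PS ≈ 0.507

p₁ = P(outcome | exposed) = 1970/3463 = 0.56887
p₀ = P(outcome | unexposed) = 355/2818 = 0.12598
Under exogeneity and monotonicity, PS = (p₁ − p₀) / (1 − p₀).
PS = (0.56887 − 0.12598) / (1 − 0.12598) = 0.4429 / 0.87402 ≈ 0.5067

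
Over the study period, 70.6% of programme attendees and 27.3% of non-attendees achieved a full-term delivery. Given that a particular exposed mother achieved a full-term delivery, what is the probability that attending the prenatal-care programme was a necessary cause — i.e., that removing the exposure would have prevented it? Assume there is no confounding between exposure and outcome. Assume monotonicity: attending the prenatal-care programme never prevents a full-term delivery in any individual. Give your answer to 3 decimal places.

p₁ = 0.706, p₀ = 0.273.
Under exogeneity and monotonicity, PN = (p₁ − p₀) / p₁.
PN = (0.706 − 0.273) / 0.706 = 0.433 / 0.706 ≈ 0.6133

PN ≈ 0.613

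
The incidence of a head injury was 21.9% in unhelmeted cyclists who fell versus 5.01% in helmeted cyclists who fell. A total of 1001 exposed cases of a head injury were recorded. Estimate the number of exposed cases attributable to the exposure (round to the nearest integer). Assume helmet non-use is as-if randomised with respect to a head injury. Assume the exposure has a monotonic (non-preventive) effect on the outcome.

p₁ = 0.219, p₀ = 0.0501.
PN = (p₁ − p₀)/p₁ = (0.219 − 0.0501) / 0.219 ≈ 0.77123.
Attributable cases ≈ PN × (exposed cases) = 0.77123 × 1001 ≈ 772.00.

about 772 cases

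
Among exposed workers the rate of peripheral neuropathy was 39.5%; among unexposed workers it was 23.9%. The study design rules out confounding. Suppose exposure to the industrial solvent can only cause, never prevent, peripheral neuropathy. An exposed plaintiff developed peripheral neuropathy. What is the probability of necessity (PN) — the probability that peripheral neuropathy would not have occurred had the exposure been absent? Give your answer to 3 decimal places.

p₁ = 0.395, p₀ = 0.239.
Under exogeneity and monotonicity, PN = (p₁ − p₀) / p₁.
PN = (0.395 − 0.239) / 0.395 = 0.156 / 0.395 ≈ 0.3949

PN ≈ 0.395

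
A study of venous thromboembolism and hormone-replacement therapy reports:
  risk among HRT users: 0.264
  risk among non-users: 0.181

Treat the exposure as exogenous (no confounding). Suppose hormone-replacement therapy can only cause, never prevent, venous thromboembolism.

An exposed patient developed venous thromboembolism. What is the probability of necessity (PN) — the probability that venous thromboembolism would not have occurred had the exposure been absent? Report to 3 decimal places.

Let p₁ = 0.264, p₀ = 0.181.
Under exogeneity and monotonicity, PN = (p₁ − p₀) / p₁.
PN = (0.264 − 0.181) / 0.264 = 0.083 / 0.264 ≈ 0.3144

PN ≈ 0.314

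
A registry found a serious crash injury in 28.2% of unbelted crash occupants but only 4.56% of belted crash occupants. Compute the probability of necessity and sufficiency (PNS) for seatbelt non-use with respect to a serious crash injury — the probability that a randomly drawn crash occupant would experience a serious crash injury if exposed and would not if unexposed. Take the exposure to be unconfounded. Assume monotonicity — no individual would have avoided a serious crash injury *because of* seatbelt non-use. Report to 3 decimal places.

PNS ≈ 0.236

p₁ = 0.282, p₀ = 0.0456.
Under exogeneity and monotonicity, PNS = p₁ − p₀.
PNS = 0.282 − 0.0456 = 0.2364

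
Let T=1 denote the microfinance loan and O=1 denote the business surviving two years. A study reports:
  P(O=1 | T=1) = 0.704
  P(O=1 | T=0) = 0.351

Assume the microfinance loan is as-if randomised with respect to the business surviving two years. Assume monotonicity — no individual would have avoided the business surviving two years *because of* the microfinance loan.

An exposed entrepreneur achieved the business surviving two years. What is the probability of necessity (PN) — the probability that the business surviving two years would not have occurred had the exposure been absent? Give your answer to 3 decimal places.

Let p₁ = 0.704, p₀ = 0.351.
Under exogeneity and monotonicity, PN = (p₁ − p₀) / p₁.
PN = (0.704 − 0.351) / 0.704 = 0.353 / 0.704 ≈ 0.5014

PN ≈ 0.501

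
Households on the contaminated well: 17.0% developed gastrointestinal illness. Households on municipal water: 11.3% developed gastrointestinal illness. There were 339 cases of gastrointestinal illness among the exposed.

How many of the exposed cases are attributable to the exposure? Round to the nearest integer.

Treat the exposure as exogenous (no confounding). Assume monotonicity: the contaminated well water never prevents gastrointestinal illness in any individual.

p₁ = 0.17, p₀ = 0.113.
PN = (p₁ − p₀)/p₁ = (0.17 − 0.113) / 0.17 ≈ 0.33529.
Attributable cases ≈ PN × (exposed cases) = 0.33529 × 339 ≈ 113.66.

about 114 cases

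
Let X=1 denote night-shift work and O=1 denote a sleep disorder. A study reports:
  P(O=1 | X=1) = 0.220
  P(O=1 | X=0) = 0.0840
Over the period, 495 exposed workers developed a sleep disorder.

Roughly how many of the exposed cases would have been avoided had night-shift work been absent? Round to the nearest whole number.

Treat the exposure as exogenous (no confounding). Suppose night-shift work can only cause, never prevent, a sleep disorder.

about 306 cases

Let p₁ = 0.22, p₀ = 0.084.
PN = (p₁ − p₀)/p₁ = (0.22 − 0.084) / 0.22 ≈ 0.61818.
Attributable cases ≈ PN × (exposed cases) = 0.61818 × 495 ≈ 306.00.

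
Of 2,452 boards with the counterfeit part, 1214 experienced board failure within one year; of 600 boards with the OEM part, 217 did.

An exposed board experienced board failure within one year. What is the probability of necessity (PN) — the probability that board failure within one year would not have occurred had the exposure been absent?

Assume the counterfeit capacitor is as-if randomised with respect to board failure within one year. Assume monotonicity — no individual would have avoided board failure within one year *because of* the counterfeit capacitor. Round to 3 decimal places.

p₁ = P(outcome | exposed) = 1214/2452 = 0.49511
p₀ = P(outcome | unexposed) = 217/600 = 0.36167
Under exogeneity and monotonicity, PN = (p₁ − p₀) / p₁.
PN = (0.49511 − 0.36167) / 0.49511 = 0.13344 / 0.49511 ≈ 0.2695

PN ≈ 0.270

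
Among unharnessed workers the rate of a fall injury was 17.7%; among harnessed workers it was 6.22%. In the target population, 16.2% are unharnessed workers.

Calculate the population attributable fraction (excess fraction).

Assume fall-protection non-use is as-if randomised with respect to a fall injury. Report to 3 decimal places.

p₁ = 0.177, p₀ = 0.0622.
Overall risk P(Y=1) = π·p₁ + (1−π)·p₀ = 0.162×0.177 + 0.838×0.0622 = 0.080798.
Under exogeneity, PAF = [P(Y=1) − p₀] / P(Y=1).
PAF = (0.080798 − 0.0622) / 0.080798 ≈ 0.2302

PAF ≈ 0.230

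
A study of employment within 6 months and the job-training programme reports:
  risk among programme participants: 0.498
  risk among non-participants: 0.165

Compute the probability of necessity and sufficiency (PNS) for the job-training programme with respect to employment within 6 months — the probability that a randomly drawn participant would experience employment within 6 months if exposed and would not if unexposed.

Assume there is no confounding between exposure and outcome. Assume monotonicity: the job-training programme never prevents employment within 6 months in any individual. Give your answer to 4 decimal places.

PNS ≈ 0.3330

Let p₁ = 0.498, p₀ = 0.165.
Under exogeneity and monotonicity, PNS = p₁ − p₀.
PNS = 0.498 − 0.165 = 0.333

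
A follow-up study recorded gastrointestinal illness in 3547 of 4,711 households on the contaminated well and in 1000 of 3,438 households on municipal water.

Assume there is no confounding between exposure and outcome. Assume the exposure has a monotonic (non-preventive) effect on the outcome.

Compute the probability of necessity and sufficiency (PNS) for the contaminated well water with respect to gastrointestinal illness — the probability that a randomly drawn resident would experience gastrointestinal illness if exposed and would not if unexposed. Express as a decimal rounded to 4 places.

p₁ = P(outcome | exposed) = 3547/4711 = 0.75292
p₀ = P(outcome | unexposed) = 1000/3438 = 0.29087
Under exogeneity and monotonicity, PNS = p₁ − p₀.
PNS = 0.75292 − 0.29087 = 0.46205

PNS ≈ 0.4621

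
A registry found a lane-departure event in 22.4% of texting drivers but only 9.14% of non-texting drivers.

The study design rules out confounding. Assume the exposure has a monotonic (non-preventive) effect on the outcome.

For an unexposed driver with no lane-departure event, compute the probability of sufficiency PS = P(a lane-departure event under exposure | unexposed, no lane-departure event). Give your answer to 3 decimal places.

p₁ = 0.224, p₀ = 0.0914.
Under exogeneity and monotonicity, PS = (p₁ − p₀) / (1 − p₀).
PS = (0.224 − 0.0914) / (1 − 0.0914) = 0.1326 / 0.9086 ≈ 0.1459

PS ≈ 0.146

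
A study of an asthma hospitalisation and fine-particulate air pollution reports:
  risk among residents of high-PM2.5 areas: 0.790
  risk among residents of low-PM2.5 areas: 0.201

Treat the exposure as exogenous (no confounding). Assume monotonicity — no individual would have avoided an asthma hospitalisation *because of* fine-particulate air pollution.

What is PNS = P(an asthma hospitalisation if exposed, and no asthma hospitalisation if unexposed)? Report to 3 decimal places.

PNS ≈ 0.589

Let p₁ = 0.79, p₀ = 0.201.
Under exogeneity and monotonicity, PNS = p₁ − p₀.
PNS = 0.79 − 0.201 = 0.589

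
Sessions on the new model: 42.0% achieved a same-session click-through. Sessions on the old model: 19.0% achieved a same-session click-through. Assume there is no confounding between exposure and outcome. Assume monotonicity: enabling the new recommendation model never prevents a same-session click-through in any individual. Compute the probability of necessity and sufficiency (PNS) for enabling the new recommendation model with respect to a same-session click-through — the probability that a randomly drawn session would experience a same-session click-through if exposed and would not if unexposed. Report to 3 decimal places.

PNS ≈ 0.230

p₁ = 0.42, p₀ = 0.19.
Under exogeneity and monotonicity, PNS = p₁ − p₀.
PNS = 0.42 − 0.19 = 0.23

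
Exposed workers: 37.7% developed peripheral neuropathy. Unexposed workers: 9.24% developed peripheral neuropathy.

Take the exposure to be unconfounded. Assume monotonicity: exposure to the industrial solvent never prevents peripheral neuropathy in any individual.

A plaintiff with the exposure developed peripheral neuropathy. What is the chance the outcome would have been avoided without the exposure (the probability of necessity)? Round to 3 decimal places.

p₁ = 0.377, p₀ = 0.0924.
Under exogeneity and monotonicity, PN = (p₁ − p₀) / p₁.
PN = (0.377 − 0.0924) / 0.377 = 0.2846 / 0.377 ≈ 0.7549

PN ≈ 0.755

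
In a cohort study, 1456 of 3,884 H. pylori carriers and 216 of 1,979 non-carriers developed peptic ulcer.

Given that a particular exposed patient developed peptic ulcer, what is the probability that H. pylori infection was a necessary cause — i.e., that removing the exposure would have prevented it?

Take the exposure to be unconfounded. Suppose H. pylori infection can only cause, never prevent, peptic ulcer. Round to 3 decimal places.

PN ≈ 0.709

p₁ = P(outcome | exposed) = 1456/3884 = 0.37487
p₀ = P(outcome | unexposed) = 216/1979 = 0.10915
Under exogeneity and monotonicity, PN = (p₁ − p₀) / p₁.
PN = (0.37487 − 0.10915) / 0.37487 = 0.26573 / 0.37487 ≈ 0.7088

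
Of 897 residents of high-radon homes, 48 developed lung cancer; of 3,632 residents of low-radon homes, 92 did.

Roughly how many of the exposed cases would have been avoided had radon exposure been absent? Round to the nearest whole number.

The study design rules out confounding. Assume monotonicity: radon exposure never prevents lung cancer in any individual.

p₁ = P(outcome | exposed) = 48/897 = 0.053512
p₀ = P(outcome | unexposed) = 92/3632 = 0.02533
PN = (p₁ − p₀)/p₁ = (0.053512 − 0.02533) / 0.053512 ≈ 0.52664.
Attributable cases ≈ PN × (exposed cases) = 0.52664 × 48 ≈ 25.28.

about 25 cases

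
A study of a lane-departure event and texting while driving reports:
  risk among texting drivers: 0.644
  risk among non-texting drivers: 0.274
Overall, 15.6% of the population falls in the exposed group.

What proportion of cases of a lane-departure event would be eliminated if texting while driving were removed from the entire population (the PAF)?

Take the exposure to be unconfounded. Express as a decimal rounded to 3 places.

PAF ≈ 0.174

Let p₁ = 0.644, p₀ = 0.274.
Overall risk P(Y=1) = π·p₁ + (1−π)·p₀ = 0.156×0.644 + 0.844×0.274 = 0.33172.
Under exogeneity, PAF = [P(Y=1) − p₀] / P(Y=1).
PAF = (0.33172 − 0.274) / 0.33172 ≈ 0.1740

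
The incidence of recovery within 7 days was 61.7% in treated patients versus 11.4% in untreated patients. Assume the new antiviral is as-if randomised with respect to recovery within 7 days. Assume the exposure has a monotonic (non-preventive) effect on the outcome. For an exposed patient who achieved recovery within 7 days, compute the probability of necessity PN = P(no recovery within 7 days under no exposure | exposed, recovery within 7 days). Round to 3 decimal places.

PN ≈ 0.815

p₁ = 0.617, p₀ = 0.114.
Under exogeneity and monotonicity, PN = (p₁ − p₀) / p₁.
PN = (0.617 − 0.114) / 0.617 = 0.503 / 0.617 ≈ 0.8152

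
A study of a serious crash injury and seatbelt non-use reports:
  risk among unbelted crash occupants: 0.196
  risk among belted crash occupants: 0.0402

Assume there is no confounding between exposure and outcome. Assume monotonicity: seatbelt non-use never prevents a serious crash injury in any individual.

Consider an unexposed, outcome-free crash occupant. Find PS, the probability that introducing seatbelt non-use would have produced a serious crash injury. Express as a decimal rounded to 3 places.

PS ≈ 0.162

Let p₁ = 0.196, p₀ = 0.0402.
Under exogeneity and monotonicity, PS = (p₁ − p₀) / (1 − p₀).
PS = (0.196 − 0.0402) / (1 − 0.0402) = 0.1558 / 0.9598 ≈ 0.1623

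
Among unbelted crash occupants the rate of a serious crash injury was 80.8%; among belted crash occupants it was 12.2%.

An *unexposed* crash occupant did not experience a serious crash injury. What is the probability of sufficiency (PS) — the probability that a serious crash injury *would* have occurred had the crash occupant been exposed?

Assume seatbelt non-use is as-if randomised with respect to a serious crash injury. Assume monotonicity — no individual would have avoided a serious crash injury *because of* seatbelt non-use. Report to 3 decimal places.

PS ≈ 0.781

p₁ = 0.808, p₀ = 0.122.
Under exogeneity and monotonicity, PS = (p₁ − p₀) / (1 − p₀).
PS = (0.808 − 0.122) / (1 − 0.122) = 0.686 / 0.878 ≈ 0.7813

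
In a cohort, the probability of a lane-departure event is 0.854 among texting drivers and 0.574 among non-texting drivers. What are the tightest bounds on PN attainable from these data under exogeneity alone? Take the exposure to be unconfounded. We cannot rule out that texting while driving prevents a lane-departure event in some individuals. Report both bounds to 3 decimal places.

Let p₁ = 0.854, p₀ = 0.574.
Under exogeneity alone the bounds on PN are max{0,(p₁−p₀)/p₁} ≤ PN ≤ min{1,(1−p₀)/p₁}.
  lower = (p₁ − p₀)/p₁ = 0.28 / 0.854 ≈ 0.3279
  upper = min{1, (1 − p₀)/p₁} = 0.426 / 0.854 ≈ 0.4988

0.328 ≤ PN ≤ 0.499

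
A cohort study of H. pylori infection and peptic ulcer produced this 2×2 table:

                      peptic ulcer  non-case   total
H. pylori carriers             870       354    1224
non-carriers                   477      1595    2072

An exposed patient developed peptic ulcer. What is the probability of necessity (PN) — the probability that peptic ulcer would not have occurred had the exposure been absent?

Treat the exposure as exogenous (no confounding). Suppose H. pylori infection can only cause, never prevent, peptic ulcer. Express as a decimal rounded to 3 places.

PN ≈ 0.676

p₁ = P(outcome | exposed) = 870/1224 = 0.71078
p₀ = P(outcome | unexposed) = 477/2072 = 0.23021
Under exogeneity and monotonicity, PN = (p₁ − p₀)/p₁.
PN = (0.71078 − 0.23021) / 0.71078 ≈ 0.6761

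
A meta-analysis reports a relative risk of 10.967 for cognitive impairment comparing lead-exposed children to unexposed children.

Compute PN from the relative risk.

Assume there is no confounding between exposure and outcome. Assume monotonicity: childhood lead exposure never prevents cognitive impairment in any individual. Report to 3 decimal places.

PN ≈ 0.909

Under exogeneity and monotonicity, PN = (RR − 1) / RR = 1 − 1/RR.
PN = (10.967 − 1) / 10.967 = 9.967 / 10.967 ≈ 0.9088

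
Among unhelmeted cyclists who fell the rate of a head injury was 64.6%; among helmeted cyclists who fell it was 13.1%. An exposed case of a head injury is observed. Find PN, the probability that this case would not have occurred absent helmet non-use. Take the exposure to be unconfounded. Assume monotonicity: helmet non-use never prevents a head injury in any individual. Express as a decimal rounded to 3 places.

p₁ = 0.646, p₀ = 0.131.
Under exogeneity and monotonicity, PN = (p₁ − p₀) / p₁.
PN = (0.646 − 0.131) / 0.646 = 0.515 / 0.646 ≈ 0.7972

PN ≈ 0.797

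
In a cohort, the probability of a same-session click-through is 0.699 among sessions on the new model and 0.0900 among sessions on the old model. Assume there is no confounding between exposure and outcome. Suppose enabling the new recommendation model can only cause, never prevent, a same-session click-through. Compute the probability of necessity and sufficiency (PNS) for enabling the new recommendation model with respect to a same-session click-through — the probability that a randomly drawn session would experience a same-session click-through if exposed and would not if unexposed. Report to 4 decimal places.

Let p₁ = 0.699, p₀ = 0.09.
Under exogeneity and monotonicity, PNS = p₁ − p₀.
PNS = 0.699 − 0.09 = 0.609

PNS ≈ 0.6090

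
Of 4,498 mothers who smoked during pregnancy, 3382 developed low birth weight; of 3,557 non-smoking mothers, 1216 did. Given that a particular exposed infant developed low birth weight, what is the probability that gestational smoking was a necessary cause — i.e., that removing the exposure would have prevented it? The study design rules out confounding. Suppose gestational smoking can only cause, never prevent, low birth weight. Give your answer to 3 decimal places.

PN ≈ 0.545

p₁ = P(outcome | exposed) = 3382/4498 = 0.75189
p₀ = P(outcome | unexposed) = 1216/3557 = 0.34186
Under exogeneity and monotonicity, PN = (p₁ − p₀) / p₁.
PN = (0.75189 − 0.34186) / 0.75189 = 0.41003 / 0.75189 ≈ 0.5453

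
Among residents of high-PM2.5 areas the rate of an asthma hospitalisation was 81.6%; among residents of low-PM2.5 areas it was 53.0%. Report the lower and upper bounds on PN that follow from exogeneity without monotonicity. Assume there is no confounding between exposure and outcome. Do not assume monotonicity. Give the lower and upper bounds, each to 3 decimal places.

0.350 ≤ PN ≤ 0.576

p₁ = 0.816, p₀ = 0.53.
Under exogeneity alone the bounds on PN are max{0,(p₁−p₀)/p₁} ≤ PN ≤ min{1,(1−p₀)/p₁}.
  lower = (p₁ − p₀)/p₁ = 0.286 / 0.816 ≈ 0.3505
  upper = min{1, (1 − p₀)/p₁} = 0.47 / 0.816 ≈ 0.5760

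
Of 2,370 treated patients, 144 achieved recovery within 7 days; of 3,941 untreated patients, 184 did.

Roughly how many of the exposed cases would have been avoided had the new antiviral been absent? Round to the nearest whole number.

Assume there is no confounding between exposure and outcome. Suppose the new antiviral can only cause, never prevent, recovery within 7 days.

about 33 cases

p₁ = P(outcome | exposed) = 144/2370 = 0.060759
p₀ = P(outcome | unexposed) = 184/3941 = 0.046689
PN = (p₁ − p₀)/p₁ = (0.060759 − 0.046689) / 0.060759 ≈ 0.23158.
Attributable cases ≈ PN × (exposed cases) = 0.23158 × 144 ≈ 33.35.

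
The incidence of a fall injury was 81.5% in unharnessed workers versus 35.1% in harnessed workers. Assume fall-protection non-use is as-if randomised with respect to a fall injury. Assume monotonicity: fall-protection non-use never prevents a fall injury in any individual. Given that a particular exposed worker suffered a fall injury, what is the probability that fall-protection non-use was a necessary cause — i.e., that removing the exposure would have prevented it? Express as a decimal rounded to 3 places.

PN ≈ 0.569

p₁ = 0.815, p₀ = 0.351.
Under exogeneity and monotonicity, PN = (p₁ − p₀) / p₁.
PN = (0.815 − 0.351) / 0.815 = 0.464 / 0.815 ≈ 0.5693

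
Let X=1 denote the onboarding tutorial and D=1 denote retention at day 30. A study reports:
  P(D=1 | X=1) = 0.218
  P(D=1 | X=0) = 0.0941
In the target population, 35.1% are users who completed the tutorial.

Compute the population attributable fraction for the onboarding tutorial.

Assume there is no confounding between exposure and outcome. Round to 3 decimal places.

PAF ≈ 0.316

Let p₁ = 0.218, p₀ = 0.0941.
Overall risk P(Y=1) = π·p₁ + (1−π)·p₀ = 0.351×0.218 + 0.649×0.0941 = 0.13759.
Under exogeneity, PAF = [P(Y=1) − p₀] / P(Y=1).
PAF = (0.13759 − 0.0941) / 0.13759 ≈ 0.3161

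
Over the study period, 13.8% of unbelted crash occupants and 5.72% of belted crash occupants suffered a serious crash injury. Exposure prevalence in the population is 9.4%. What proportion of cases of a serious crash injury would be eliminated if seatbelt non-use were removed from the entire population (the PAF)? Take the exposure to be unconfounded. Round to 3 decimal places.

p₁ = 0.138, p₀ = 0.0572.
Overall risk P(Y=1) = π·p₁ + (1−π)·p₀ = 0.094×0.138 + 0.906×0.0572 = 0.064795.
Under exogeneity, PAF = [P(Y=1) − p₀] / P(Y=1).
PAF = (0.064795 − 0.0572) / 0.064795 ≈ 0.1172

PAF ≈ 0.117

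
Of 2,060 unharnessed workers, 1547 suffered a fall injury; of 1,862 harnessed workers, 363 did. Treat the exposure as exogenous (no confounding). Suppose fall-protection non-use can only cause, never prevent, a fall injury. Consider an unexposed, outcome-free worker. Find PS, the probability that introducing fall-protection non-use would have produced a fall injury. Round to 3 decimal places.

p₁ = P(outcome | exposed) = 1547/2060 = 0.75097
p₀ = P(outcome | unexposed) = 363/1862 = 0.19495
Under exogeneity and monotonicity, PS = (p₁ − p₀) / (1 − p₀).
PS = (0.75097 − 0.19495) / (1 − 0.19495) = 0.55602 / 0.80505 ≈ 0.6907

PS ≈ 0.691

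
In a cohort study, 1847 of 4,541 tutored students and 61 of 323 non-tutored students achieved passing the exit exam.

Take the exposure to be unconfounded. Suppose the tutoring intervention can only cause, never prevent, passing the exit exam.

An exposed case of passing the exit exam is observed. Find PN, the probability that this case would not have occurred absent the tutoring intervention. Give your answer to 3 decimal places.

p₁ = P(outcome | exposed) = 1847/4541 = 0.40674
p₀ = P(outcome | unexposed) = 61/323 = 0.18885
Under exogeneity and monotonicity, PN = (p₁ − p₀) / p₁.
PN = (0.40674 − 0.18885) / 0.40674 = 0.21788 / 0.40674 ≈ 0.5357

PN ≈ 0.536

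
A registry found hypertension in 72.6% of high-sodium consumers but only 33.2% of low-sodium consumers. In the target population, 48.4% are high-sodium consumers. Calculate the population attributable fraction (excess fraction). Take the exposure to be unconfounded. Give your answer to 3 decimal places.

p₁ = 0.726, p₀ = 0.332.
Overall risk P(Y=1) = π·p₁ + (1−π)·p₀ = 0.484×0.726 + 0.516×0.332 = 0.5227.
Under exogeneity, PAF = [P(Y=1) − p₀] / P(Y=1).
PAF = (0.5227 − 0.332) / 0.5227 ≈ 0.3648

PAF ≈ 0.365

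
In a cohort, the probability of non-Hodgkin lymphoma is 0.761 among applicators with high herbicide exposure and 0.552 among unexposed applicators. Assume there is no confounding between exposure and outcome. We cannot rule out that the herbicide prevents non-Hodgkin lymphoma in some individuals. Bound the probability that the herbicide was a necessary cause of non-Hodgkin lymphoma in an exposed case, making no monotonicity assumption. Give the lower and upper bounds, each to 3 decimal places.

Let p₁ = 0.761, p₀ = 0.552.
Under exogeneity alone the bounds on PN are max{0,(p₁−p₀)/p₁} ≤ PN ≤ min{1,(1−p₀)/p₁}.
  lower = (p₁ − p₀)/p₁ = 0.209 / 0.761 ≈ 0.2746
  upper = min{1, (1 − p₀)/p₁} = 0.448 / 0.761 ≈ 0.5887

0.275 ≤ PN ≤ 0.589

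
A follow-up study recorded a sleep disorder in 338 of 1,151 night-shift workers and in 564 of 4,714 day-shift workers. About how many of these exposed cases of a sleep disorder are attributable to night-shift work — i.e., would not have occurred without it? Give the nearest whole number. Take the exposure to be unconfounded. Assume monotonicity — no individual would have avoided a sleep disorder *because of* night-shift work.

about 200 cases

p₁ = P(outcome | exposed) = 338/1151 = 0.29366
p₀ = P(outcome | unexposed) = 564/4714 = 0.11964
PN = (p₁ − p₀)/p₁ = (0.29366 − 0.11964) / 0.29366 ≈ 0.59257.
Attributable cases ≈ PN × (exposed cases) = 0.59257 × 338 ≈ 200.29.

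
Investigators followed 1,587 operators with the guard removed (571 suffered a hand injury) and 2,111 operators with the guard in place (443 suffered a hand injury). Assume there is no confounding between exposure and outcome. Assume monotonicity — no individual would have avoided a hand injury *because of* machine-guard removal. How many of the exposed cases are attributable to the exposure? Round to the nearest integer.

p₁ = P(outcome | exposed) = 571/1587 = 0.3598
p₀ = P(outcome | unexposed) = 443/2111 = 0.20985
PN = (p₁ − p₀)/p₁ = (0.3598 − 0.20985) / 0.3598 ≈ 0.41675.
Attributable cases ≈ PN × (exposed cases) = 0.41675 × 571 ≈ 237.96.

about 238 cases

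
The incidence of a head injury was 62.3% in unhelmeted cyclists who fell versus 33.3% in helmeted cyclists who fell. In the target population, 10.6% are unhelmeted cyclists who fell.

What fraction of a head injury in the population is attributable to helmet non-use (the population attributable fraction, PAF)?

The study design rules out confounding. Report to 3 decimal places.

p₁ = 0.623, p₀ = 0.333.
Overall risk P(Y=1) = π·p₁ + (1−π)·p₀ = 0.106×0.623 + 0.894×0.333 = 0.36374.
Under exogeneity, PAF = [P(Y=1) − p₀] / P(Y=1).
PAF = (0.36374 − 0.333) / 0.36374 ≈ 0.0845

PAF ≈ 0.085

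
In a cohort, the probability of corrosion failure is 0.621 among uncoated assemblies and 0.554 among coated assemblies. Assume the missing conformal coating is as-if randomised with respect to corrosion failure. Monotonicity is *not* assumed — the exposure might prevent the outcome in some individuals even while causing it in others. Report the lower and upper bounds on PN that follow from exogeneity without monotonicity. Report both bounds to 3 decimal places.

Let p₁ = 0.621, p₀ = 0.554.
Under exogeneity alone the bounds on PN are max{0,(p₁−p₀)/p₁} ≤ PN ≤ min{1,(1−p₀)/p₁}.
  lower = (p₁ − p₀)/p₁ = 0.067 / 0.621 ≈ 0.1079
  upper = min{1, (1 − p₀)/p₁} = 0.446 / 0.621 ≈ 0.7182

0.108 ≤ PN ≤ 0.718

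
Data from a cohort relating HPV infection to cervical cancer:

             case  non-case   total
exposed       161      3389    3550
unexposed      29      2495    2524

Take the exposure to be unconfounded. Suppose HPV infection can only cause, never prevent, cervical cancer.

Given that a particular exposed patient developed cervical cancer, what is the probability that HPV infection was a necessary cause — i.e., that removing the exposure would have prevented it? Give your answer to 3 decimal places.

PN ≈ 0.747

p₁ = P(outcome | exposed) = 161/3550 = 0.045352
p₀ = P(outcome | unexposed) = 29/2524 = 0.01149
Under exogeneity and monotonicity, PN = (p₁ − p₀)/p₁.
PN = (0.045352 − 0.01149) / 0.045352 ≈ 0.7467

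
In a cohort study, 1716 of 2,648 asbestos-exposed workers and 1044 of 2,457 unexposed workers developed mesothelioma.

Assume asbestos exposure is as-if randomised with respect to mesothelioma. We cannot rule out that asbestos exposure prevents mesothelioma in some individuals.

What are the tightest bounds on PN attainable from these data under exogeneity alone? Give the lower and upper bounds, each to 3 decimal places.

p₁ = P(outcome | exposed) = 1716/2648 = 0.64804
p₀ = P(outcome | unexposed) = 1044/2457 = 0.42491
Under exogeneity alone the bounds on PN are max{0,(p₁−p₀)/p₁} ≤ PN ≤ min{1,(1−p₀)/p₁}.
  lower = (p₁ − p₀)/p₁ = 0.22313 / 0.64804 ≈ 0.3443
  upper = min{1, (1 − p₀)/p₁} = 0.57509 / 0.64804 ≈ 0.8874

0.344 ≤ PN ≤ 0.887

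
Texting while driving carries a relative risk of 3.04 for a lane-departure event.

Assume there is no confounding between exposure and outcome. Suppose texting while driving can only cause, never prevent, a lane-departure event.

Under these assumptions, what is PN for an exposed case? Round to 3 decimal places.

Under exogeneity and monotonicity, PN = (RR − 1) / RR = 1 − 1/RR.
PN = (3.04 − 1) / 3.04 = 2.04 / 3.04 ≈ 0.6711

PN ≈ 0.671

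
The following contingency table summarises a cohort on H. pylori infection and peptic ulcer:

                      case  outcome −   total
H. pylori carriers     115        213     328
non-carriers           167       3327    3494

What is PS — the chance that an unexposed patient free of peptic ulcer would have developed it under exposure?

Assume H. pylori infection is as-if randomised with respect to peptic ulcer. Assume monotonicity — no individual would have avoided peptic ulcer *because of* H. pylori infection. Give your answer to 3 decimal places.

p₁ = P(outcome | exposed) = 115/328 = 0.35061
p₀ = P(outcome | unexposed) = 167/3494 = 0.047796
Under exogeneity and monotonicity, PS = (p₁ − p₀)/(1 − p₀).
PS = (0.35061 − 0.047796) / 0.9522 ≈ 0.3180

PS ≈ 0.318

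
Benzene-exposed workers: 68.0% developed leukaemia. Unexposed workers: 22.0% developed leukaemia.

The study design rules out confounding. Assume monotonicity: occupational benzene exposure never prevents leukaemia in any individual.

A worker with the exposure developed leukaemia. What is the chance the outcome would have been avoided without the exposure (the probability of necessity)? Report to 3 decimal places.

PN ≈ 0.676

p₁ = 0.68, p₀ = 0.22.
Under exogeneity and monotonicity, PN = (p₁ − p₀) / p₁.
PN = (0.68 − 0.22) / 0.68 = 0.46 / 0.68 ≈ 0.6765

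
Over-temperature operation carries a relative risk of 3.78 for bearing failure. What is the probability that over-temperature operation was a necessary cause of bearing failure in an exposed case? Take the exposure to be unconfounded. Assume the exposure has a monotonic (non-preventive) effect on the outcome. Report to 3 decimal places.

PN ≈ 0.735

Under exogeneity and monotonicity, PN = (RR − 1) / RR = 1 − 1/RR.
PN = (3.78 − 1) / 3.78 = 2.78 / 3.78 ≈ 0.7354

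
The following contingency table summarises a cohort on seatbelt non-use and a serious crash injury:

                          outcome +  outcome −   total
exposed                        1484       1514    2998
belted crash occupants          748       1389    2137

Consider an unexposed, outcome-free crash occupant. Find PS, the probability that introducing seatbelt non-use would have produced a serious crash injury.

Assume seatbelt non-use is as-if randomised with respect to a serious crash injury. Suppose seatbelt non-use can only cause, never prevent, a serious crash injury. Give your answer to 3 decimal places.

PS ≈ 0.223

p₁ = P(outcome | exposed) = 1484/2998 = 0.495
p₀ = P(outcome | unexposed) = 748/2137 = 0.35002
Under exogeneity and monotonicity, PS = (p₁ − p₀) / (1 − p₀).
PS = (0.495 − 0.35002) / (1 − 0.35002) = 0.14497 / 0.64998 ≈ 0.2230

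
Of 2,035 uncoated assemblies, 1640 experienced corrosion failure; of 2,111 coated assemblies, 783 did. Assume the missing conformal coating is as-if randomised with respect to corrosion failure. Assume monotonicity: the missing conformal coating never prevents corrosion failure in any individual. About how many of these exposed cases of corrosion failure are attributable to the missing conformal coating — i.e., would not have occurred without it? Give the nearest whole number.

p₁ = P(outcome | exposed) = 1640/2035 = 0.8059
p₀ = P(outcome | unexposed) = 783/2111 = 0.37091
PN = (p₁ − p₀)/p₁ = (0.8059 − 0.37091) / 0.8059 ≈ 0.53975.
Attributable cases ≈ PN × (exposed cases) = 0.53975 × 1640 ≈ 885.19.

about 885 cases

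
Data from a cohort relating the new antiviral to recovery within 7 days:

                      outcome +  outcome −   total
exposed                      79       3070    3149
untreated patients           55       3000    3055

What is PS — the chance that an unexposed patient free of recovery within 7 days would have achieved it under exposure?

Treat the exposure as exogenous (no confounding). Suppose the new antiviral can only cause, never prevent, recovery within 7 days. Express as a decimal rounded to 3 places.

p₁ = P(outcome | exposed) = 79/3149 = 0.025087
p₀ = P(outcome | unexposed) = 55/3055 = 0.018003
Under exogeneity and monotonicity, PS = (p₁ − p₀)/(1 − p₀).
PS = (0.025087 − 0.018003) / 0.982 ≈ 0.0072

PS ≈ 0.007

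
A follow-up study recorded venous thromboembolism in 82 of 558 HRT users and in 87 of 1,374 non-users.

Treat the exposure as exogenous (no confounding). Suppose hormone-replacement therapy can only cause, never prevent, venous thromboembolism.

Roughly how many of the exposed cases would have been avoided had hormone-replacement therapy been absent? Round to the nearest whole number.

about 47 cases

p₁ = P(outcome | exposed) = 82/558 = 0.14695
p₀ = P(outcome | unexposed) = 87/1374 = 0.063319
PN = (p₁ − p₀)/p₁ = (0.14695 − 0.063319) / 0.14695 ≈ 0.56912.
Attributable cases ≈ PN × (exposed cases) = 0.56912 × 82 ≈ 46.67.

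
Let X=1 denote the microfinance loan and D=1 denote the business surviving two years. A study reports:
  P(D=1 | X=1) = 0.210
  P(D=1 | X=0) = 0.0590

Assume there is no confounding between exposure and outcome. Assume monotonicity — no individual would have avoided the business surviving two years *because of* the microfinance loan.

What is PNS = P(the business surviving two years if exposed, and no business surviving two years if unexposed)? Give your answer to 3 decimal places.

PNS ≈ 0.151

Let p₁ = 0.21, p₀ = 0.059.
Under exogeneity and monotonicity, PNS = p₁ − p₀.
PNS = 0.21 − 0.059 = 0.151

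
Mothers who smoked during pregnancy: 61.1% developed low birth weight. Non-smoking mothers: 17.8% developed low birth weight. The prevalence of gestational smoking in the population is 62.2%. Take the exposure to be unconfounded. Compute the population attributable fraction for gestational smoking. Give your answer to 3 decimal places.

PAF ≈ 0.602

p₁ = 0.611, p₀ = 0.178.
Overall risk P(Y=1) = π·p₁ + (1−π)·p₀ = 0.622×0.611 + 0.378×0.178 = 0.44733.
Under exogeneity, PAF = [P(Y=1) − p₀] / P(Y=1).
PAF = (0.44733 − 0.178) / 0.44733 ≈ 0.6021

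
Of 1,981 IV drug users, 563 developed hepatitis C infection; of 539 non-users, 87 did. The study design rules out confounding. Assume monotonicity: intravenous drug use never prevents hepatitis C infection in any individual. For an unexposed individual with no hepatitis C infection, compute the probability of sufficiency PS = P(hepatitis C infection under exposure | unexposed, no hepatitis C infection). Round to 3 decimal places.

PS ≈ 0.146

p₁ = P(outcome | exposed) = 563/1981 = 0.2842
p₀ = P(outcome | unexposed) = 87/539 = 0.16141
Under exogeneity and monotonicity, PS = (p₁ − p₀) / (1 − p₀).
PS = (0.2842 − 0.16141) / (1 − 0.16141) = 0.12279 / 0.83859 ≈ 0.1464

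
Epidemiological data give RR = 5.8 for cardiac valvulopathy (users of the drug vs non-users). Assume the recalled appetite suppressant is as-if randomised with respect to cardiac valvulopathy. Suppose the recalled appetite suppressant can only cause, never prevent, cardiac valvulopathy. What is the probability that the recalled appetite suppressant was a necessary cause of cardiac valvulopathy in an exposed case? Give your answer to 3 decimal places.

Under exogeneity and monotonicity, PN = (RR − 1) / RR = 1 − 1/RR.
PN = (5.8 − 1) / 5.8 = 4.8 / 5.8 ≈ 0.8276

PN ≈ 0.828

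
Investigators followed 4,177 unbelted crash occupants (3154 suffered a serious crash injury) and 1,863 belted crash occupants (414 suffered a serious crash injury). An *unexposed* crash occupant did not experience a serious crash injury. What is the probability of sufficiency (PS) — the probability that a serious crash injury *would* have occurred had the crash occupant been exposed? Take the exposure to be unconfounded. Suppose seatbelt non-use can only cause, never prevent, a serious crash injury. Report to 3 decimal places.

PS ≈ 0.685

p₁ = P(outcome | exposed) = 3154/4177 = 0.75509
p₀ = P(outcome | unexposed) = 414/1863 = 0.22222
Under exogeneity and monotonicity, PS = (p₁ − p₀) / (1 − p₀).
PS = (0.75509 − 0.22222) / (1 − 0.22222) = 0.53287 / 0.77778 ≈ 0.6851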